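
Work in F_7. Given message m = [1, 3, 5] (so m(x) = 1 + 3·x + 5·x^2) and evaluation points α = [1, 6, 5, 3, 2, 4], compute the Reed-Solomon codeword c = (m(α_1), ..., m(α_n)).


c = [2, 3, 1, 6, 6, 2]

Message polynomial: m(x) = 1 + 3·x + 5·x^2 (mod 7).
For each evaluation point α_i, compute m(α_i) mod 7:
  α_1 = 1: Horner steps 5 → 1 → 2, so m(1) = 2.
  α_2 = 6: Horner steps 5 → 5 → 3, so m(6) = 3.
  α_3 = 5: Horner steps 5 → 0 → 1, so m(5) = 1.
  α_4 = 3: Horner steps 5 → 4 → 6, so m(3) = 6.
  α_5 = 2: Horner steps 5 → 6 → 6, so m(2) = 6.
  α_6 = 4: Horner steps 5 → 2 → 2, so m(4) = 2.
Codeword c = [2, 3, 1, 6, 6, 2] ∈ F_7^6.


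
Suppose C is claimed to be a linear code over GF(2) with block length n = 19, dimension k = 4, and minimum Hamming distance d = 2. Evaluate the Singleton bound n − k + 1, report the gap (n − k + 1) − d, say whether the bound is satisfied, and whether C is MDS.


Singleton RHS = n − k + 1 = 16, slack = 14, bound satisfied, not MDS.

Singleton bound: d ≤ n − k + 1.
Here n = 19, k = 4, so n − k + 1 = 16.
Given d = 2, check d ≤ 16: YES.
Slack = (n − k + 1) − d = 14.
The code is NOT MDS (slack = 14 > 0).
Description: the claimed parameters are [19, 4, 2]_2; such a code would be non-MDS.


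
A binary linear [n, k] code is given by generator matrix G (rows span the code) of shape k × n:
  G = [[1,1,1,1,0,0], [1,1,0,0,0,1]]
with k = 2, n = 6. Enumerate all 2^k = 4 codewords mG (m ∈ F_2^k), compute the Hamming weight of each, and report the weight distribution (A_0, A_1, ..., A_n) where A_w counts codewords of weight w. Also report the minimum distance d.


Weight distribution: A_0 = 1, A_3 = 2, A_4 = 1. Minimum distance d = 3.

Enumerate all 2^2 = 4 messages m ∈ F_2^2.
For each, compute codeword c = mG in F_2^6, then tally its weight.
  m = 00 → c = 000000, weight = 0.
  m = 10 → c = 111100, weight = 4.
  m = 01 → c = 110001, weight = 3.
  m = 11 → c = 001101, weight = 3.
Tally weights:
  weight 0: 1 codewords.
  weight 3: 2 codewords.
  weight 4: 1 codewords.
Minimum distance d = smallest w > 0 with A_w > 0 = 3.
Sanity: Σ A_w = 4 = 2^2 = 4 ✓.


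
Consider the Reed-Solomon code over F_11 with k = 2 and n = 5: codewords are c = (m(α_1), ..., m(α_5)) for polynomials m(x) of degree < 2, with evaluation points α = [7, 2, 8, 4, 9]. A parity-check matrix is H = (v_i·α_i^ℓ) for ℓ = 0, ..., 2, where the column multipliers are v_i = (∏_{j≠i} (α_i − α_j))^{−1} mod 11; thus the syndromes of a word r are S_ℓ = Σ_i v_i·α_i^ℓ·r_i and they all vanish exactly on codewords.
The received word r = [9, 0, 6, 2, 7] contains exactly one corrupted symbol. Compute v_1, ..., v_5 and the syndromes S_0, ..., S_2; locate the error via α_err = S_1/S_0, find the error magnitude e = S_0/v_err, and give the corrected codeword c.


S = (6, 9, 8), error at position 1, error magnitude e = 4, c = [5, 0, 6, 2, 7].

Step 1: column multipliers v_i = (∏_{j≠i}(α_i − α_j))^{−1} mod 11.
  i = 1 (α = 7): (7−2)(7−8)(7−4)(7−9) = 5·(−1)·3·(−2) = 30 ≡ 8, so v_1 = 8^{−1} = 7 (mod 11).
  i = 2 (α = 2): (2−7)(2−8)(2−4)(2−9) = (−5)·(−6)·(−2)·(−7) = 420 ≡ 2, so v_2 = 2^{−1} = 6 (mod 11).
  i = 3 (α = 8): (8−7)(8−2)(8−4)(8−9) = 1·6·4·(−1) = −24 ≡ 9, so v_3 = 9^{−1} = 5 (mod 11).
  i = 4 (α = 4): (4−7)(4−2)(4−8)(4−9) = (−3)·2·(−4)·(−5) = −120 ≡ 1, so v_4 = 1^{−1} = 1 (mod 11).
  i = 5 (α = 9): (9−7)(9−2)(9−8)(9−4) = 2·7·1·5 = 70 ≡ 4, so v_5 = 4^{−1} = 3 (mod 11).
  v = [7, 6, 5, 1, 3].
Step 2: syndromes of r = [9, 0, 6, 2, 7] (all sums mod 11).
  S_0 = Σ v_i r_i = 7·9 + 6·0 + 5·6 + 1·2 + 3·7 = 116 ≡ 6.
  S_1 = Σ v_i α_i r_i = 7·7·9 + 6·2·0 + 5·8·6 + 1·4·2 + 3·9·7 = 878 ≡ 9.
  α_i^2 mod 11 = [5, 4, 9, 5, 4].
  S_2 = Σ v_i α_i^2 r_i = 7·5·9 + 6·4·0 + 5·9·6 + 1·5·2 + 3·4·7 = 679 ≡ 8.
  S = (6, 9, 8) ≠ 0, so r is not a codeword (an error is present).
Step 3: locate the error. For a single error e at position i, S_ℓ = v_i·e·α_i^ℓ, so α_err = S_1/S_0.
  S_0^{−1} = 6^{−1} = 2 (mod 11), so α_err = 9·2 = 18 ≡ 7 = α_1. Error position i = 1.
  Consistency check: S_2/S_1 = 8·5 = 40 ≡ 7 = α_err ✓ (single-error assumption holds).
Step 4: error magnitude e = S_0/v_1 = S_0·∏_{j≠1}(α_1 − α_j) = 6·8 = 48 ≡ 4 (mod 11).
Step 5: correct position 1: c_1 = r_1 − e = 9 − 4 ≡ 5 (mod 11). Hence c = [5, 0, 6, 2, 7].
  Check: interpolating c through the α_i gives m(x) = 9 + 1·x (degree < 2) with m(α_i) = c_i for every i, so c is indeed a codeword.


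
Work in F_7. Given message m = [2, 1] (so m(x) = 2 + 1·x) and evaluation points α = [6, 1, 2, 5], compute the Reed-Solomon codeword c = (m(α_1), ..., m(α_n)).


c = [1, 3, 4, 0]

Message polynomial: m(x) = 2 + 1·x (mod 7).
For each evaluation point α_i, compute m(α_i) mod 7:
  α_1 = 6: Horner steps 1 → 1, so m(6) = 1.
  α_2 = 1: Horner steps 1 → 3, so m(1) = 3.
  α_3 = 2: Horner steps 1 → 4, so m(2) = 4.
  α_4 = 5: Horner steps 1 → 0, so m(5) = 0.
Codeword c = [1, 3, 4, 0] ∈ F_7^4.


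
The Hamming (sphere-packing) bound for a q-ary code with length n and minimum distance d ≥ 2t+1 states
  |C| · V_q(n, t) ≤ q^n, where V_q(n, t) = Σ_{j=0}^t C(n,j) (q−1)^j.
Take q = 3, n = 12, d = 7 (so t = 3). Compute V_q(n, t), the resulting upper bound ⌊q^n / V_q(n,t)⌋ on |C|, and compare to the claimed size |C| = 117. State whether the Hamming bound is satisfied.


V_q(n, t) = 2049, q^n = 531441, Hamming bound = 259, |C| = 117 ≤ bound (satisfied).

Step 1: Compute V_q(n, t) = Σ_{j=0}^3 C(n, j) (q−1)^j.
  j = 0: C(12,0)·(2)^0 = 1·1 = 1.
  j = 1: C(12,1)·(2)^1 = 12·2 = 24.
  j = 2: C(12,2)·(2)^2 = 66·4 = 264.
  j = 3: C(12,3)·(2)^3 = 220·8 = 1760.
  V_q(n, t) = 1 + 24 + 264 + 1760 = 2049.
Step 2: q^n = 3^12 = 531441.
Step 3: Hamming bound ⌊q^n / V_q(n,t)⌋ = ⌊531441/2049⌋ = 259.
Step 4: Compare |C| = 117 to 259: satisfied.
The claimed |C| lies below the Hamming bound.


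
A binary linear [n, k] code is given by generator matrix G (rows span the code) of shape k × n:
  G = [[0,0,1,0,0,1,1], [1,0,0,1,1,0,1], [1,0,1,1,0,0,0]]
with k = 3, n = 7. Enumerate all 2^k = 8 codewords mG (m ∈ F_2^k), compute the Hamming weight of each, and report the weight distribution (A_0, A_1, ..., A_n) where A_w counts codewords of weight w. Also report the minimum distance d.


Weight distribution: A_0 = 1, A_2 = 1, A_3 = 3, A_4 = 2, A_5 = 1. Minimum distance d = 2.

Enumerate all 2^3 = 8 messages m ∈ F_2^3.
For each, compute codeword c = mG in F_2^7, then tally its weight.
  m = 000 → c = 0000000, weight = 0.
  m = 100 → c = 0010011, weight = 3.
  m = 010 → c = 1001101, weight = 4.
  m = 110 → c = 1011110, weight = 5.
  m = 001 → c = 1011000, weight = 3.
  m = 101 → c = 1001011, weight = 4.
  m = 011 → c = 0010101, weight = 3.
  m = 111 → c = 0000110, weight = 2.
Tally weights:
  weight 0: 1 codewords.
  weight 2: 1 codewords.
  weight 3: 3 codewords.
  weight 4: 2 codewords.
  weight 5: 1 codewords.
Minimum distance d = smallest w > 0 with A_w > 0 = 2.
Sanity: Σ A_w = 8 = 2^3 = 8 ✓.


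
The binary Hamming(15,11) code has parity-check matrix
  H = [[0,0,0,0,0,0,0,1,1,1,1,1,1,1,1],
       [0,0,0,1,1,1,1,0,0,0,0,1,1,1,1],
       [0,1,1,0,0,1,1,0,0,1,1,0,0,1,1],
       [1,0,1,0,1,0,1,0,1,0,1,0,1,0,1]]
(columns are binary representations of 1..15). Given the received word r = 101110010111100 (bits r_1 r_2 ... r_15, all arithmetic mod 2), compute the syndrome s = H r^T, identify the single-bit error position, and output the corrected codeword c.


s = (1, 0, 1, 1)^T, error position = 11, corrected codeword c = 101110010101100

Compute s = H r^T mod 2 one row at a time:
  s_1 = 1 + 0 + 1 + 1 + 1 + 1 + 0 + 0 = 5 ≡ 1 (mod 2).
  s_2 = 1 + 1 + 0 + 0 + 1 + 1 + 0 + 0 = 4 ≡ 0 (mod 2).
  s_3 = 0 + 1 + 0 + 0 + 1 + 1 + 0 + 0 = 3 ≡ 1 (mod 2).
  s_4 = 1 + 1 + 1 + 0 + 0 + 1 + 1 + 0 = 5 ≡ 1 (mod 2).
s = (1, 0, 1, 1)^T — this equals column 11 of H (binary 1011), so error is at position 11.
Correct: flip bit 11 of r = 101110010111100 to get c = 101110010101100.


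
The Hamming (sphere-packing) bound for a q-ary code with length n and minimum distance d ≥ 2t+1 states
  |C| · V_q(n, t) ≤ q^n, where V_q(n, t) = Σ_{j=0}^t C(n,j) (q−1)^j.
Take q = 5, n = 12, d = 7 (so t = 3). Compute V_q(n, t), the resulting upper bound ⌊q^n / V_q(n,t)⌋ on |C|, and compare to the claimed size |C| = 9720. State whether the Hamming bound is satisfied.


V_q(n, t) = 15185, q^n = 244140625, Hamming bound = 16077, |C| = 9720 ≤ bound (satisfied).

Step 1: Compute V_q(n, t) = Σ_{j=0}^3 C(n, j) (q−1)^j.
  j = 0: C(12,0)·(4)^0 = 1·1 = 1.
  j = 1: C(12,1)·(4)^1 = 12·4 = 48.
  j = 2: C(12,2)·(4)^2 = 66·16 = 1056.
  j = 3: C(12,3)·(4)^3 = 220·64 = 14080.
  V_q(n, t) = 1 + 48 + 1056 + 14080 = 15185.
Step 2: q^n = 5^12 = 244140625.
Step 3: Hamming bound ⌊q^n / V_q(n,t)⌋ = ⌊244140625/15185⌋ = 16077.
Step 4: Compare |C| = 9720 to 16077: satisfied.
The claimed |C| lies below the Hamming bound.


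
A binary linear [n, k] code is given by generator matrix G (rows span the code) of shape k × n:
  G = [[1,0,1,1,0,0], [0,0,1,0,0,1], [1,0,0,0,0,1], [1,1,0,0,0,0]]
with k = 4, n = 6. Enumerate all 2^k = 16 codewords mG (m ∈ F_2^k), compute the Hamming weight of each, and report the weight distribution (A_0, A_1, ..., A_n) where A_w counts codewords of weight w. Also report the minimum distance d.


Weight distribution: A_0 = 1, A_1 = 1, A_2 = 6, A_3 = 6, A_4 = 1, A_5 = 1. Minimum distance d = 1.

Enumerate all 2^4 = 16 messages m ∈ F_2^4.
For each, compute codeword c = mG in F_2^6, then tally its weight.
  m = 0000 → c = 000000, weight = 0.
  m = 1000 → c = 101100, weight = 3.
  m = 0100 → c = 001001, weight = 2.
  m = 1100 → c = 100101, weight = 3.
  m = 0010 → c = 100001, weight = 2.
  m = 1010 → c = 001101, weight = 3.
  m = 0110 → c = 101000, weight = 2.
  m = 1110 → c = 000100, weight = 1.
  m = 0001 → c = 110000, weight = 2.
  m = 1001 → c = 011100, weight = 3.
  m = 0101 → c = 111001, weight = 4.
  m = 1101 → c = 010101, weight = 3.
  m = 0011 → c = 010001, weight = 2.
  m = 1011 → c = 111101, weight = 5.
  m = 0111 → c = 011000, weight = 2.
  m = 1111 → c = 110100, weight = 3.
Tally weights:
  weight 0: 1 codewords.
  weight 1: 1 codewords.
  weight 2: 6 codewords.
  weight 3: 6 codewords.
  weight 4: 1 codewords.
  weight 5: 1 codewords.
Minimum distance d = smallest w > 0 with A_w > 0 = 1.
Sanity: Σ A_w = 16 = 2^4 = 16 ✓.


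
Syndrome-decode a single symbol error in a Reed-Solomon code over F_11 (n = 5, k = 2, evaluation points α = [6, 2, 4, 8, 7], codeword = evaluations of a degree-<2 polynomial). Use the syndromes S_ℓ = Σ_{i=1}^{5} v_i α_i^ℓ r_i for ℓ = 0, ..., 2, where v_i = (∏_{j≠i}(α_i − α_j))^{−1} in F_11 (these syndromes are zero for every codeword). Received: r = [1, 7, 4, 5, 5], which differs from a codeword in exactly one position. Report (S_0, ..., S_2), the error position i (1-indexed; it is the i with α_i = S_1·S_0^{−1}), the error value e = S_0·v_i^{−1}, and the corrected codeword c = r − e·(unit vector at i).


S = (10, 3, 2), error at position 4, error magnitude e = 7, c = [1, 7, 4, 9, 5].

Step 1: column multipliers v_i = (∏_{j≠i}(α_i − α_j))^{−1} mod 11.
  i = 1 (α = 6): (6−2)(6−4)(6−8)(6−7) = 4·2·(−2)·(−1) = 16 ≡ 5, so v_1 = 5^{−1} = 9 (mod 11).
  i = 2 (α = 2): (2−6)(2−4)(2−8)(2−7) = (−4)·(−2)·(−6)·(−5) = 240 ≡ 9, so v_2 = 9^{−1} = 5 (mod 11).
  i = 3 (α = 4): (4−6)(4−2)(4−8)(4−7) = (−2)·2·(−4)·(−3) = −48 ≡ 7, so v_3 = 7^{−1} = 8 (mod 11).
  i = 4 (α = 8): (8−6)(8−2)(8−4)(8−7) = 2·6·4·1 = 48 ≡ 4, so v_4 = 4^{−1} = 3 (mod 11).
  i = 5 (α = 7): (7−6)(7−2)(7−4)(7−8) = 1·5·3·(−1) = −15 ≡ 7, so v_5 = 7^{−1} = 8 (mod 11).
  v = [9, 5, 8, 3, 8].
Step 2: syndromes of r = [1, 7, 4, 5, 5] (all sums mod 11).
  S_0 = Σ v_i r_i = 9·1 + 5·7 + 8·4 + 3·5 + 8·5 = 131 ≡ 10.
  S_1 = Σ v_i α_i r_i = 9·6·1 + 5·2·7 + 8·4·4 + 3·8·5 + 8·7·5 = 652 ≡ 3.
  α_i^2 mod 11 = [3, 4, 5, 9, 5].
  S_2 = Σ v_i α_i^2 r_i = 9·3·1 + 5·4·7 + 8·5·4 + 3·9·5 + 8·5·5 = 662 ≡ 2.
  S = (10, 3, 2) ≠ 0, so r is not a codeword (an error is present).
Step 3: locate the error. For a single error e at position i, S_ℓ = v_i·e·α_i^ℓ, so α_err = S_1/S_0.
  S_0^{−1} = 10^{−1} = 10 (mod 11), so α_err = 3·10 = 30 ≡ 8 = α_4. Error position i = 4.
  Consistency check: S_2/S_1 = 2·4 = 8 ≡ 8 = α_err ✓ (single-error assumption holds).
Step 4: error magnitude e = S_0/v_4 = S_0·∏_{j≠4}(α_4 − α_j) = 10·4 = 40 ≡ 7 (mod 11).
Step 5: correct position 4: c_4 = r_4 − e = 5 − 7 ≡ 9 (mod 11). Hence c = [1, 7, 4, 9, 5].
  Check: interpolating c through the α_i gives m(x) = 10 + 4·x (degree < 2) with m(α_i) = c_i for every i, so c is indeed a codeword.


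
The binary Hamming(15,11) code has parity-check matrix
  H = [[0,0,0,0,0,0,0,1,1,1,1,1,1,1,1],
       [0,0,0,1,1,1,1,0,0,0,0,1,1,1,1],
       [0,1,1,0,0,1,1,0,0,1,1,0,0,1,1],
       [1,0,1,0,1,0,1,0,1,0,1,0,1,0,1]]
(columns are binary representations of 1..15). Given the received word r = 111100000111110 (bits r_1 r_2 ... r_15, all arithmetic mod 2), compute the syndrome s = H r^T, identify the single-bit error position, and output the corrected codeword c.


s = (1, 0, 1, 0)^T, error position = 10, corrected codeword c = 111100000011110

Compute s = H r^T mod 2 one row at a time:
  s_1 = 0 + 0 + 1 + 1 + 1 + 1 + 1 + 0 = 5 ≡ 1 (mod 2).
  s_2 = 1 + 0 + 0 + 0 + 1 + 1 + 1 + 0 = 4 ≡ 0 (mod 2).
  s_3 = 1 + 1 + 0 + 0 + 1 + 1 + 1 + 0 = 5 ≡ 1 (mod 2).
  s_4 = 1 + 1 + 0 + 0 + 0 + 1 + 1 + 0 = 4 ≡ 0 (mod 2).
s = (1, 0, 1, 0)^T — this equals column 10 of H (binary 1010), so error is at position 10.
Correct: flip bit 10 of r = 111100000111110 to get c = 111100000011110.


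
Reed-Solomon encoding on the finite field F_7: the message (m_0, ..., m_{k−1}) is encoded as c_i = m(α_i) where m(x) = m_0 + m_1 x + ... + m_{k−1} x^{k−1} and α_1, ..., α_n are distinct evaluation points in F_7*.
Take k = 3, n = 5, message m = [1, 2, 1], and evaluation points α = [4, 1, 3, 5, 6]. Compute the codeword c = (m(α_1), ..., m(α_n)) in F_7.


c = [4, 4, 2, 1, 0]

Message polynomial: m(x) = 1 + 2·x + 1·x^2 (mod 7).
For each evaluation point α_i, compute m(α_i) mod 7:
  α_1 = 4: Horner steps 1 → 6 → 4, so m(4) = 4.
  α_2 = 1: Horner steps 1 → 3 → 4, so m(1) = 4.
  α_3 = 3: Horner steps 1 → 5 → 2, so m(3) = 2.
  α_4 = 5: Horner steps 1 → 0 → 1, so m(5) = 1.
  α_5 = 6: Horner steps 1 → 1 → 0, so m(6) = 0.
Codeword c = [4, 4, 2, 1, 0] ∈ F_7^5.


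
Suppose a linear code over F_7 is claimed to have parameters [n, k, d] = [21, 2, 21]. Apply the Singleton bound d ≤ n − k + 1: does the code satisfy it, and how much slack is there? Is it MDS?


Singleton RHS = n − k + 1 = 20, slack = -1, bound violated (no such code; not MDS).

Singleton bound: d ≤ n − k + 1.
Here n = 21, k = 2, so n − k + 1 = 20.
Given d = 21, check d ≤ 20: NO.
Slack = (n − k + 1) − d = -1.
The slack is negative: d = 21 exceeds n − k + 1 = 20 by 1, so the Singleton bound is violated and no linear [21, 2, 21]_7 code can exist. In particular it is not MDS (MDS requires d = n − k + 1 exactly).
Description: the claimed parameters are [21, 2, 21]_7; such a code would be impossible (violates the Singleton bound).


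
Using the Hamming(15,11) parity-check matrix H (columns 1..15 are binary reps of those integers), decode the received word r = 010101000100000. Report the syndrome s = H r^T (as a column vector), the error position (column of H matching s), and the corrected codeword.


s = (1, 0, 1, 0)^T, error position = 10, corrected codeword c = 010101000000000

Compute s = H r^T mod 2 one row at a time:
  s_1 = 0 + 0 + 1 + 0 + 0 + 0 + 0 + 0 = 1 ≡ 1 (mod 2).
  s_2 = 1 + 0 + 1 + 0 + 0 + 0 + 0 + 0 = 2 ≡ 0 (mod 2).
  s_3 = 1 + 0 + 1 + 0 + 1 + 0 + 0 + 0 = 3 ≡ 1 (mod 2).
  s_4 = 0 + 0 + 0 + 0 + 0 + 0 + 0 + 0 = 0 ≡ 0 (mod 2).
s = (1, 0, 1, 0)^T — this equals column 10 of H (binary 1010), so error is at position 10.
Correct: flip bit 10 of r = 010101000100000 to get c = 010101000000000.


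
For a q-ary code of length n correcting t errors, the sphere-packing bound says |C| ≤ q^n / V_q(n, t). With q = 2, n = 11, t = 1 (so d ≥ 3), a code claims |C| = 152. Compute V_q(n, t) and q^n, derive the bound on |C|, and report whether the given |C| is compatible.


V_q(n, t) = 12, q^n = 2048, Hamming bound = 170, |C| = 152 ≤ bound (satisfied).

Step 1: Compute V_q(n, t) = Σ_{j=0}^1 C(n, j) (q−1)^j.
  j = 0: C(11,0)·(1)^0 = 1·1 = 1.
  j = 1: C(11,1)·(1)^1 = 11·1 = 11.
  V_q(n, t) = 1 + 11 = 12.
Step 2: q^n = 2^11 = 2048.
Step 3: Hamming bound ⌊q^n / V_q(n,t)⌋ = ⌊2048/12⌋ = 170.
Step 4: Compare |C| = 152 to 170: satisfied.
The claimed |C| lies below the Hamming bound.


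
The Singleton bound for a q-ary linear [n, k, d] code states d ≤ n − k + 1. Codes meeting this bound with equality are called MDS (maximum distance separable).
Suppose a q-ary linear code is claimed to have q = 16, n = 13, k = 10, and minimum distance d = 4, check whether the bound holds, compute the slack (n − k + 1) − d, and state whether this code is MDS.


Singleton RHS = n − k + 1 = 4, slack = 0, bound satisfied, MDS.

Singleton bound: d ≤ n − k + 1.
Here n = 13, k = 10, so n − k + 1 = 4.
Given d = 4, check d ≤ 4: YES.
Slack = (n − k + 1) − d = 0.
The code is MDS (slack = 0).
Description: the claimed parameters are [13, 10, 4]_16; such a code would be MDS (meets Singleton bound).


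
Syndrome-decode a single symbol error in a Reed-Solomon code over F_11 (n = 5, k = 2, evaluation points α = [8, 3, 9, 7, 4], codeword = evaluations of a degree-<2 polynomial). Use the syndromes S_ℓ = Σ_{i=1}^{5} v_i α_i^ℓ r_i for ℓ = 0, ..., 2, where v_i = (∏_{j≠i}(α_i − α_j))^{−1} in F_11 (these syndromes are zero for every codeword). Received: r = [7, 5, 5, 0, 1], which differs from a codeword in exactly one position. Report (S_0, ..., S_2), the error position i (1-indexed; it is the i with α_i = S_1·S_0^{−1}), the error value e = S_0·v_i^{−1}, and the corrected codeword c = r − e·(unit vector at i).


S = (7, 8, 6), error at position 3, error magnitude e = 2, c = [7, 5, 3, 0, 1].

Step 1: column multipliers v_i = (∏_{j≠i}(α_i − α_j))^{−1} mod 11.
  i = 1 (α = 8): (8−3)(8−9)(8−7)(8−4) = 5·(−1)·1·4 = −20 ≡ 2, so v_1 = 2^{−1} = 6 (mod 11).
  i = 2 (α = 3): (3−8)(3−9)(3−7)(3−4) = (−5)·(−6)·(−4)·(−1) = 120 ≡ 10, so v_2 = 10^{−1} = 10 (mod 11).
  i = 3 (α = 9): (9−8)(9−3)(9−7)(9−4) = 1·6·2·5 = 60 ≡ 5, so v_3 = 5^{−1} = 9 (mod 11).
  i = 4 (α = 7): (7−8)(7−3)(7−9)(7−4) = (−1)·4·(−2)·3 = 24 ≡ 2, so v_4 = 2^{−1} = 6 (mod 11).
  i = 5 (α = 4): (4−8)(4−3)(4−9)(4−7) = (−4)·1·(−5)·(−3) = −60 ≡ 6, so v_5 = 6^{−1} = 2 (mod 11).
  v = [6, 10, 9, 6, 2].
Step 2: syndromes of r = [7, 5, 5, 0, 1] (all sums mod 11).
  S_0 = Σ v_i r_i = 6·7 + 10·5 + 9·5 + 6·0 + 2·1 = 139 ≡ 7.
  S_1 = Σ v_i α_i r_i = 6·8·7 + 10·3·5 + 9·9·5 + 6·7·0 + 2·4·1 = 899 ≡ 8.
  α_i^2 mod 11 = [9, 9, 4, 5, 5].
  S_2 = Σ v_i α_i^2 r_i = 6·9·7 + 10·9·5 + 9·4·5 + 6·5·0 + 2·5·1 = 1018 ≡ 6.
  S = (7, 8, 6) ≠ 0, so r is not a codeword (an error is present).
Step 3: locate the error. For a single error e at position i, S_ℓ = v_i·e·α_i^ℓ, so α_err = S_1/S_0.
  S_0^{−1} = 7^{−1} = 8 (mod 11), so α_err = 8·8 = 64 ≡ 9 = α_3. Error position i = 3.
  Consistency check: S_2/S_1 = 6·7 = 42 ≡ 9 = α_err ✓ (single-error assumption holds).
Step 4: error magnitude e = S_0/v_3 = S_0·∏_{j≠3}(α_3 − α_j) = 7·5 = 35 ≡ 2 (mod 11).
Step 5: correct position 3: c_3 = r_3 − e = 5 − 2 ≡ 3 (mod 11). Hence c = [7, 5, 3, 0, 1].
  Check: interpolating c through the α_i gives m(x) = 6 + 7·x (degree < 2) with m(α_i) = c_i for every i, so c is indeed a codeword.


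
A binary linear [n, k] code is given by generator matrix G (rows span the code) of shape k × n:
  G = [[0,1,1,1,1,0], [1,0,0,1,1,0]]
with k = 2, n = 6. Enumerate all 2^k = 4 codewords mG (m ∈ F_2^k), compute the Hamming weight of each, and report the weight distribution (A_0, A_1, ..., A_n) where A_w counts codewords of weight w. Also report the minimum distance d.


Weight distribution: A_0 = 1, A_3 = 2, A_4 = 1. Minimum distance d = 3.

Enumerate all 2^2 = 4 messages m ∈ F_2^2.
For each, compute codeword c = mG in F_2^6, then tally its weight.
  m = 00 → c = 000000, weight = 0.
  m = 10 → c = 011110, weight = 4.
  m = 01 → c = 100110, weight = 3.
  m = 11 → c = 111000, weight = 3.
Tally weights:
  weight 0: 1 codewords.
  weight 3: 2 codewords.
  weight 4: 1 codewords.
Minimum distance d = smallest w > 0 with A_w > 0 = 3.
Sanity: Σ A_w = 4 = 2^2 = 4 ✓.


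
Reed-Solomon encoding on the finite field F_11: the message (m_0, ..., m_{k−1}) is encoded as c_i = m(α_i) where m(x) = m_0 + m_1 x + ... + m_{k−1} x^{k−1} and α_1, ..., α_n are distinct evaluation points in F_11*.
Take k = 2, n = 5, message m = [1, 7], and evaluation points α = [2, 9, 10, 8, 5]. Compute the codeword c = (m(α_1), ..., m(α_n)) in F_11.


c = [4, 9, 5, 2, 3]

Message polynomial: m(x) = 1 + 7·x (mod 11).
For each evaluation point α_i, compute m(α_i) mod 11:
  α_1 = 2: Horner steps 7 → 4, so m(2) = 4.
  α_2 = 9: Horner steps 7 → 9, so m(9) = 9.
  α_3 = 10: Horner steps 7 → 5, so m(10) = 5.
  α_4 = 8: Horner steps 7 → 2, so m(8) = 2.
  α_5 = 5: Horner steps 7 → 3, so m(5) = 3.
Codeword c = [4, 9, 5, 2, 3] ∈ F_11^5.


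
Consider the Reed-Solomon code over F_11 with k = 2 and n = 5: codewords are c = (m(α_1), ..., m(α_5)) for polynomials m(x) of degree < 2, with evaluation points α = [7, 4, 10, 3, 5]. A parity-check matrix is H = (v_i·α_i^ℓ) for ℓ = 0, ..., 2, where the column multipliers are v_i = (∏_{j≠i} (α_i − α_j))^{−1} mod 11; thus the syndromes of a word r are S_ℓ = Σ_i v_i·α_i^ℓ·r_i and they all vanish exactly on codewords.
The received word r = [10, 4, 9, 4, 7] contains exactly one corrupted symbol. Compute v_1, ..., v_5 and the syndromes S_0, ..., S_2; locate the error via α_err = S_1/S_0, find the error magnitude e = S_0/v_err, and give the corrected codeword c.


S = (1, 4, 5), error at position 2, error magnitude e = 4, c = [10, 0, 9, 4, 7].

Step 1: column multipliers v_i = (∏_{j≠i}(α_i − α_j))^{−1} mod 11.
  i = 1 (α = 7): (7−4)(7−10)(7−3)(7−5) = 3·(−3)·4·2 = −72 ≡ 5, so v_1 = 5^{−1} = 9 (mod 11).
  i = 2 (α = 4): (4−7)(4−10)(4−3)(4−5) = (−3)·(−6)·1·(−1) = −18 ≡ 4, so v_2 = 4^{−1} = 3 (mod 11).
  i = 3 (α = 10): (10−7)(10−4)(10−3)(10−5) = 3·6·7·5 = 630 ≡ 3, so v_3 = 3^{−1} = 4 (mod 11).
  i = 4 (α = 3): (3−7)(3−4)(3−10)(3−5) = (−4)·(−1)·(−7)·(−2) = 56 ≡ 1, so v_4 = 1^{−1} = 1 (mod 11).
  i = 5 (α = 5): (5−7)(5−4)(5−10)(5−3) = (−2)·1·(−5)·2 = 20 ≡ 9, so v_5 = 9^{−1} = 5 (mod 11).
  v = [9, 3, 4, 1, 5].
Step 2: syndromes of r = [10, 4, 9, 4, 7] (all sums mod 11).
  S_0 = Σ v_i r_i = 9·10 + 3·4 + 4·9 + 1·4 + 5·7 = 177 ≡ 1.
  S_1 = Σ v_i α_i r_i = 9·7·10 + 3·4·4 + 4·10·9 + 1·3·4 + 5·5·7 = 1225 ≡ 4.
  α_i^2 mod 11 = [5, 5, 1, 9, 3].
  S_2 = Σ v_i α_i^2 r_i = 9·5·10 + 3·5·4 + 4·1·9 + 1·9·4 + 5·3·7 = 687 ≡ 5.
  S = (1, 4, 5) ≠ 0, so r is not a codeword (an error is present).
Step 3: locate the error. For a single error e at position i, S_ℓ = v_i·e·α_i^ℓ, so α_err = S_1/S_0.
  S_0^{−1} = 1^{−1} = 1 (mod 11), so α_err = 4·1 = 4 ≡ 4 = α_2. Error position i = 2.
  Consistency check: S_2/S_1 = 5·3 = 15 ≡ 4 = α_err ✓ (single-error assumption holds).
Step 4: error magnitude e = S_0/v_2 = S_0·∏_{j≠2}(α_2 − α_j) = 1·4 = 4 ≡ 4 (mod 11).
Step 5: correct position 2: c_2 = r_2 − e = 4 − 4 ≡ 0 (mod 11). Hence c = [10, 0, 9, 4, 7].
  Check: interpolating c through the α_i gives m(x) = 5 + 7·x (degree < 2) with m(α_i) = c_i for every i, so c is indeed a codeword.


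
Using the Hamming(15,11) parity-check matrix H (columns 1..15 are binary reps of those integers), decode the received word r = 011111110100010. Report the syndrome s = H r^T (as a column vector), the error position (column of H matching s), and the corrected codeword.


s = (1, 1, 0, 1)^T, error position = 13, corrected codeword c = 011111110100110

Compute s = H r^T mod 2 one row at a time:
  s_1 = 1 + 0 + 1 + 0 + 0 + 0 + 1 + 0 = 3 ≡ 1 (mod 2).
  s_2 = 1 + 1 + 1 + 1 + 0 + 0 + 1 + 0 = 5 ≡ 1 (mod 2).
  s_3 = 1 + 1 + 1 + 1 + 1 + 0 + 1 + 0 = 6 ≡ 0 (mod 2).
  s_4 = 0 + 1 + 1 + 1 + 0 + 0 + 0 + 0 = 3 ≡ 1 (mod 2).
s = (1, 1, 0, 1)^T — this equals column 13 of H (binary 1101), so error is at position 13.
Correct: flip bit 13 of r = 011111110100010 to get c = 011111110100110.


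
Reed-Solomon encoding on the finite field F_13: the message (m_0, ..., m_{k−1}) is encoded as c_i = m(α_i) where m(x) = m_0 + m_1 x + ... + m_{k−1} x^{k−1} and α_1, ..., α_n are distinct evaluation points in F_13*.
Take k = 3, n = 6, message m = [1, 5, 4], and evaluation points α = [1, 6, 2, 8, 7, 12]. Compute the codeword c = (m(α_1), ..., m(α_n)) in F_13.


c = [10, 6, 1, 11, 11, 0]

Message polynomial: m(x) = 1 + 5·x + 4·x^2 (mod 13).
For each evaluation point α_i, compute m(α_i) mod 13:
  α_1 = 1: Horner steps 4 → 9 → 10, so m(1) = 10.
  α_2 = 6: Horner steps 4 → 3 → 6, so m(6) = 6.
  α_3 = 2: Horner steps 4 → 0 → 1, so m(2) = 1.
  α_4 = 8: Horner steps 4 → 11 → 11, so m(8) = 11.
  α_5 = 7: Horner steps 4 → 7 → 11, so m(7) = 11.
  α_6 = 12: Horner steps 4 → 1 → 0, so m(12) = 0.
Codeword c = [10, 6, 1, 11, 11, 0] ∈ F_13^6.


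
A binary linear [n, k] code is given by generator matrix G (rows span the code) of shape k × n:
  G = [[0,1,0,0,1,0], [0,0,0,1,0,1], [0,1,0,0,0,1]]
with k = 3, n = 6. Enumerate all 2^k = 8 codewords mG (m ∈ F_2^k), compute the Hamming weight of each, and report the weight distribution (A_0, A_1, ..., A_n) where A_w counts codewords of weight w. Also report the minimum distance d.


Weight distribution: A_0 = 1, A_2 = 6, A_4 = 1. Minimum distance d = 2.

Enumerate all 2^3 = 8 messages m ∈ F_2^3.
For each, compute codeword c = mG in F_2^6, then tally its weight.
  m = 000 → c = 000000, weight = 0.
  m = 100 → c = 010010, weight = 2.
  m = 010 → c = 000101, weight = 2.
  m = 110 → c = 010111, weight = 4.
  m = 001 → c = 010001, weight = 2.
  m = 101 → c = 000011, weight = 2.
  m = 011 → c = 010100, weight = 2.
  m = 111 → c = 000110, weight = 2.
Tally weights:
  weight 0: 1 codewords.
  weight 2: 6 codewords.
  weight 4: 1 codewords.
Minimum distance d = smallest w > 0 with A_w > 0 = 2.
Sanity: Σ A_w = 8 = 2^3 = 8 ✓.


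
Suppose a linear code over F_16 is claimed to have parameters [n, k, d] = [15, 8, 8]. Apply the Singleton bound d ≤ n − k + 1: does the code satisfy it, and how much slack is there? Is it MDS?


Singleton RHS = n − k + 1 = 8, slack = 0, bound satisfied, MDS.

Singleton bound: d ≤ n − k + 1.
Here n = 15, k = 8, so n − k + 1 = 8.
Given d = 8, check d ≤ 8: YES.
Slack = (n − k + 1) − d = 0.
The code is MDS (slack = 0).
Description: the claimed parameters are [15, 8, 8]_16; such a code would be MDS (meets Singleton bound).


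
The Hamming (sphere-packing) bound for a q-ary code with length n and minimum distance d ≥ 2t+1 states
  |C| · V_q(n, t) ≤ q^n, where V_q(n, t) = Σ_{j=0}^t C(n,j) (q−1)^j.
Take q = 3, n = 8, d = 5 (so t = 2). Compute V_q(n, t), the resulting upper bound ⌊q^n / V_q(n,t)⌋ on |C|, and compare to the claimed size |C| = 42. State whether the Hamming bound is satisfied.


V_q(n, t) = 129, q^n = 6561, Hamming bound = 50, |C| = 42 ≤ bound (satisfied).

Step 1: Compute V_q(n, t) = Σ_{j=0}^2 C(n, j) (q−1)^j.
  j = 0: C(8,0)·(2)^0 = 1·1 = 1.
  j = 1: C(8,1)·(2)^1 = 8·2 = 16.
  j = 2: C(8,2)·(2)^2 = 28·4 = 112.
  V_q(n, t) = 1 + 16 + 112 = 129.
Step 2: q^n = 3^8 = 6561.
Step 3: Hamming bound ⌊q^n / V_q(n,t)⌋ = ⌊6561/129⌋ = 50.
Step 4: Compare |C| = 42 to 50: satisfied.
The claimed |C| lies below the Hamming bound.


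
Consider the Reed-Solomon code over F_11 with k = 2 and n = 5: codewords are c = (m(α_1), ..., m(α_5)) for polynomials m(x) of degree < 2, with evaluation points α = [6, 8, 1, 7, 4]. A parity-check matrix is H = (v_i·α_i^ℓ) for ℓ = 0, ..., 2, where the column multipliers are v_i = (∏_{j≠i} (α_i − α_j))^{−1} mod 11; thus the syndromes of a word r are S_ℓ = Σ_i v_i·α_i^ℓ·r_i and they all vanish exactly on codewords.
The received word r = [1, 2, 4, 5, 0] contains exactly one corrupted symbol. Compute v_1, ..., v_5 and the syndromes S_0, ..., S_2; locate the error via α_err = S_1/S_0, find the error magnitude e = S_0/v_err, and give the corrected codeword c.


S = (5, 2, 3), error at position 4, error magnitude e = 9, c = [1, 2, 4, 7, 0].

Step 1: column multipliers v_i = (∏_{j≠i}(α_i − α_j))^{−1} mod 11.
  i = 1 (α = 6): (6−8)(6−1)(6−7)(6−4) = (−2)·5·(−1)·2 = 20 ≡ 9, so v_1 = 9^{−1} = 5 (mod 11).
  i = 2 (α = 8): (8−6)(8−1)(8−7)(8−4) = 2·7·1·4 = 56 ≡ 1, so v_2 = 1^{−1} = 1 (mod 11).
  i = 3 (α = 1): (1−6)(1−8)(1−7)(1−4) = (−5)·(−7)·(−6)·(−3) = 630 ≡ 3, so v_3 = 3^{−1} = 4 (mod 11).
  i = 4 (α = 7): (7−6)(7−8)(7−1)(7−4) = 1·(−1)·6·3 = −18 ≡ 4, so v_4 = 4^{−1} = 3 (mod 11).
  i = 5 (α = 4): (4−6)(4−8)(4−1)(4−7) = (−2)·(−4)·3·(−3) = −72 ≡ 5, so v_5 = 5^{−1} = 9 (mod 11).
  v = [5, 1, 4, 3, 9].
Step 2: syndromes of r = [1, 2, 4, 5, 0] (all sums mod 11).
  S_0 = Σ v_i r_i = 5·1 + 1·2 + 4·4 + 3·5 + 9·0 = 38 ≡ 5.
  S_1 = Σ v_i α_i r_i = 5·6·1 + 1·8·2 + 4·1·4 + 3·7·5 + 9·4·0 = 167 ≡ 2.
  α_i^2 mod 11 = [3, 9, 1, 5, 5].
  S_2 = Σ v_i α_i^2 r_i = 5·3·1 + 1·9·2 + 4·1·4 + 3·5·5 + 9·5·0 = 124 ≡ 3.
  S = (5, 2, 3) ≠ 0, so r is not a codeword (an error is present).
Step 3: locate the error. For a single error e at position i, S_ℓ = v_i·e·α_i^ℓ, so α_err = S_1/S_0.
  S_0^{−1} = 5^{−1} = 9 (mod 11), so α_err = 2·9 = 18 ≡ 7 = α_4. Error position i = 4.
  Consistency check: S_2/S_1 = 3·6 = 18 ≡ 7 = α_err ✓ (single-error assumption holds).
Step 4: error magnitude e = S_0/v_4 = S_0·∏_{j≠4}(α_4 − α_j) = 5·4 = 20 ≡ 9 (mod 11).
Step 5: correct position 4: c_4 = r_4 − e = 5 − 9 ≡ 7 (mod 11). Hence c = [1, 2, 4, 7, 0].
  Check: interpolating c through the α_i gives m(x) = 9 + 6·x (degree < 2) with m(α_i) = c_i for every i, so c is indeed a codeword.


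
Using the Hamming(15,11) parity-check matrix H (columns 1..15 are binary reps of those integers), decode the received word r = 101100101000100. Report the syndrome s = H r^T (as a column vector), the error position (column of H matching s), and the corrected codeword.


s = (0, 1, 0, 1)^T, error position = 5, corrected codeword c = 101110101000100

Compute s = H r^T mod 2 one row at a time:
  s_1 = 0 + 1 + 0 + 0 + 0 + 1 + 0 + 0 = 2 ≡ 0 (mod 2).
  s_2 = 1 + 0 + 0 + 1 + 0 + 1 + 0 + 0 = 3 ≡ 1 (mod 2).
  s_3 = 0 + 1 + 0 + 1 + 0 + 0 + 0 + 0 = 2 ≡ 0 (mod 2).
  s_4 = 1 + 1 + 0 + 1 + 1 + 0 + 1 + 0 = 5 ≡ 1 (mod 2).
s = (0, 1, 0, 1)^T — this equals column 5 of H (binary 0101), so error is at position 5.
Correct: flip bit 5 of r = 101100101000100 to get c = 101110101000100.


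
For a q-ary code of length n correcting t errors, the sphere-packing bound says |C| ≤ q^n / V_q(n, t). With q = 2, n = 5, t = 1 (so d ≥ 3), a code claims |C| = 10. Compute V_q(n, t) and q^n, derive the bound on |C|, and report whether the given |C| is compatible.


V_q(n, t) = 6, q^n = 32, Hamming bound = 5, |C| = 10 > bound (violated).

Step 1: Compute V_q(n, t) = Σ_{j=0}^1 C(n, j) (q−1)^j.
  j = 0: C(5,0)·(1)^0 = 1·1 = 1.
  j = 1: C(5,1)·(1)^1 = 5·1 = 5.
  V_q(n, t) = 1 + 5 = 6.
Step 2: q^n = 2^5 = 32.
Step 3: Hamming bound ⌊q^n / V_q(n,t)⌋ = ⌊32/6⌋ = 5.
Step 4: Compare |C| = 10 to 5: violated.
The claimed |C| lies above the Hamming bound, so no 2-ary code of length 5 with d ≥ 3 can have 10 codewords.


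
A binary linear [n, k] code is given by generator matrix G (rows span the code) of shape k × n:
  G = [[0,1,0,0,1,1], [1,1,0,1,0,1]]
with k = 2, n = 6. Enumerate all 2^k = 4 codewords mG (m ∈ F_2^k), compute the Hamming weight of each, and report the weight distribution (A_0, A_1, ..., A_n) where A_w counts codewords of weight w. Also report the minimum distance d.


Weight distribution: A_0 = 1, A_3 = 2, A_4 = 1. Minimum distance d = 3.

Enumerate all 2^2 = 4 messages m ∈ F_2^2.
For each, compute codeword c = mG in F_2^6, then tally its weight.
  m = 00 → c = 000000, weight = 0.
  m = 10 → c = 010011, weight = 3.
  m = 01 → c = 110101, weight = 4.
  m = 11 → c = 100110, weight = 3.
Tally weights:
  weight 0: 1 codewords.
  weight 3: 2 codewords.
  weight 4: 1 codewords.
Minimum distance d = smallest w > 0 with A_w > 0 = 3.
Sanity: Σ A_w = 4 = 2^2 = 4 ✓.


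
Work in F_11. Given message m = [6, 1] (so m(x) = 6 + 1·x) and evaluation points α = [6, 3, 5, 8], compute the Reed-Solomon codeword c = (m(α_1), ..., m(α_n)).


c = [1, 9, 0, 3]

Message polynomial: m(x) = 6 + 1·x (mod 11).
For each evaluation point α_i, compute m(α_i) mod 11:
  α_1 = 6: Horner steps 1 → 1, so m(6) = 1.
  α_2 = 3: Horner steps 1 → 9, so m(3) = 9.
  α_3 = 5: Horner steps 1 → 0, so m(5) = 0.
  α_4 = 8: Horner steps 1 → 3, so m(8) = 3.
Codeword c = [1, 9, 0, 3] ∈ F_11^4.


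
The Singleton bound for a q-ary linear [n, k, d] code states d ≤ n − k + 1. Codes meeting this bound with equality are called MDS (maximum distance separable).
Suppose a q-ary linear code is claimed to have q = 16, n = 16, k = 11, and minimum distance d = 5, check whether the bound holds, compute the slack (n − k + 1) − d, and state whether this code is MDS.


Singleton RHS = n − k + 1 = 6, slack = 1, bound satisfied, not MDS.

Singleton bound: d ≤ n − k + 1.
Here n = 16, k = 11, so n − k + 1 = 6.
Given d = 5, check d ≤ 6: YES.
Slack = (n − k + 1) − d = 1.
The code is NOT MDS (slack = 1 > 0).
Description: the claimed parameters are [16, 11, 5]_16; such a code would be non-MDS.


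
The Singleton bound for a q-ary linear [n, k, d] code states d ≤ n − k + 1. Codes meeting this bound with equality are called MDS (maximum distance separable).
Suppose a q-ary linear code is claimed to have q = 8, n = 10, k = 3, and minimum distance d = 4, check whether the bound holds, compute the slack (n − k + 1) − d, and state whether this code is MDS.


Singleton RHS = n − k + 1 = 8, slack = 4, bound satisfied, not MDS.

Singleton bound: d ≤ n − k + 1.
Here n = 10, k = 3, so n − k + 1 = 8.
Given d = 4, check d ≤ 8: YES.
Slack = (n − k + 1) − d = 4.
The code is NOT MDS (slack = 4 > 0).
Description: the claimed parameters are [10, 3, 4]_8; such a code would be non-MDS.


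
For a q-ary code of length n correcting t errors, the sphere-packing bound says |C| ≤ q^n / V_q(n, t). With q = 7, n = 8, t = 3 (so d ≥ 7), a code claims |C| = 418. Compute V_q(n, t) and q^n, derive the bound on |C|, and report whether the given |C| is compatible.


V_q(n, t) = 13153, q^n = 5764801, Hamming bound = 438, |C| = 418 ≤ bound (satisfied).

Step 1: Compute V_q(n, t) = Σ_{j=0}^3 C(n, j) (q−1)^j.
  j = 0: C(8,0)·(6)^0 = 1·1 = 1.
  j = 1: C(8,1)·(6)^1 = 8·6 = 48.
  j = 2: C(8,2)·(6)^2 = 28·36 = 1008.
  j = 3: C(8,3)·(6)^3 = 56·216 = 12096.
  V_q(n, t) = 1 + 48 + 1008 + 12096 = 13153.
Step 2: q^n = 7^8 = 5764801.
Step 3: Hamming bound ⌊q^n / V_q(n,t)⌋ = ⌊5764801/13153⌋ = 438.
Step 4: Compare |C| = 418 to 438: satisfied.
The claimed |C| lies below the Hamming bound.


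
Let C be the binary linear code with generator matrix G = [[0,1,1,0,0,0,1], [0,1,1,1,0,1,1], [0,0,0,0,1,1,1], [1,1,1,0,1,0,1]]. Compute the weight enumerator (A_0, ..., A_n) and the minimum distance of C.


Weight distribution: A_0 = 1, A_2 = 2, A_3 = 5, A_4 = 5, A_5 = 2, A_7 = 1. Minimum distance d = 2.

Enumerate all 2^4 = 16 messages m ∈ F_2^4.
For each, compute codeword c = mG in F_2^7, then tally its weight.
  m = 0000 → c = 0000000, weight = 0.
  m = 1000 → c = 0110001, weight = 3.
  m = 0100 → c = 0111011, weight = 5.
  m = 1100 → c = 0001010, weight = 2.
  m = 0010 → c = 0000111, weight = 3.
  m = 1010 → c = 0110110, weight = 4.
  m = 0110 → c = 0111100, weight = 4.
  m = 1110 → c = 0001101, weight = 3.
  m = 0001 → c = 1110101, weight = 5.
  m = 1001 → c = 1000100, weight = 2.
  m = 0101 → c = 1001110, weight = 4.
  m = 1101 → c = 1111111, weight = 7.
  m = 0011 → c = 1110010, weight = 4.
  m = 1011 → c = 1000011, weight = 3.
  m = 0111 → c = 1001001, weight = 3.
  m = 1111 → c = 1111000, weight = 4.
Tally weights:
  weight 0: 1 codewords.
  weight 2: 2 codewords.
  weight 3: 5 codewords.
  weight 4: 5 codewords.
  weight 5: 2 codewords.
  weight 7: 1 codewords.
Minimum distance d = smallest w > 0 with A_w > 0 = 2.
Sanity: Σ A_w = 16 = 2^4 = 16 ✓.


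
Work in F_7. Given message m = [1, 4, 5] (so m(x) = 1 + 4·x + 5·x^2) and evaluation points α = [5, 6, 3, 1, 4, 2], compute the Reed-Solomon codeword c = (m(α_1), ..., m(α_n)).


c = [6, 2, 2, 3, 6, 1]

Message polynomial: m(x) = 1 + 4·x + 5·x^2 (mod 7).
For each evaluation point α_i, compute m(α_i) mod 7:
  α_1 = 5: Horner steps 5 → 1 → 6, so m(5) = 6.
  α_2 = 6: Horner steps 5 → 6 → 2, so m(6) = 2.
  α_3 = 3: Horner steps 5 → 5 → 2, so m(3) = 2.
  α_4 = 1: Horner steps 5 → 2 → 3, so m(1) = 3.
  α_5 = 4: Horner steps 5 → 3 → 6, so m(4) = 6.
  α_6 = 2: Horner steps 5 → 0 → 1, so m(2) = 1.
Codeword c = [6, 2, 2, 3, 6, 1] ∈ F_7^6.


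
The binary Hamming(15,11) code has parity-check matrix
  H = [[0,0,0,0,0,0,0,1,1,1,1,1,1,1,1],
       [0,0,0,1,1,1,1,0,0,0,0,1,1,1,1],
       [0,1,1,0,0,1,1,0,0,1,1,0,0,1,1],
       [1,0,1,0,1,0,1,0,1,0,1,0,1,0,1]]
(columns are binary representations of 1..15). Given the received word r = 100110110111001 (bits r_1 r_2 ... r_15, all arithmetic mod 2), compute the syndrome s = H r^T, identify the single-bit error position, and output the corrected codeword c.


s = (1, 1, 0, 1)^T, error position = 13, corrected codeword c = 100110110111101

Compute s = H r^T mod 2 one row at a time:
  s_1 = 1 + 0 + 1 + 1 + 1 + 0 + 0 + 1 = 5 ≡ 1 (mod 2).
  s_2 = 1 + 1 + 0 + 1 + 1 + 0 + 0 + 1 = 5 ≡ 1 (mod 2).
  s_3 = 0 + 0 + 0 + 1 + 1 + 1 + 0 + 1 = 4 ≡ 0 (mod 2).
  s_4 = 1 + 0 + 1 + 1 + 0 + 1 + 0 + 1 = 5 ≡ 1 (mod 2).
s = (1, 1, 0, 1)^T — this equals column 13 of H (binary 1101), so error is at position 13.
Correct: flip bit 13 of r = 100110110111001 to get c = 100110110111101.


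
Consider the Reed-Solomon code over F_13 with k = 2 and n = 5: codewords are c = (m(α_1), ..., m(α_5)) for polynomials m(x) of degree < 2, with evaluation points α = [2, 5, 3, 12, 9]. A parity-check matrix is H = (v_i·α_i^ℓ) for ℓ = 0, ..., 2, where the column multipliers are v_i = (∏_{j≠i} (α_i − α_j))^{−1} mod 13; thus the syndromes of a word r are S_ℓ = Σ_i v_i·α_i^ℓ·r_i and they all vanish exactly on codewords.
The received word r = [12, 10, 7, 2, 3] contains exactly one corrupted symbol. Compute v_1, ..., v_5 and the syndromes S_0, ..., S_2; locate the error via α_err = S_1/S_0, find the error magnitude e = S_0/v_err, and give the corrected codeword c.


S = (8, 5, 8), error at position 4, error magnitude e = 1, c = [12, 10, 7, 1, 3].

Step 1: column multipliers v_i = (∏_{j≠i}(α_i − α_j))^{−1} mod 13.
  i = 1 (α = 2): (2−5)(2−3)(2−12)(2−9) = (−3)·(−1)·(−10)·(−7) = 210 ≡ 2, so v_1 = 2^{−1} = 7 (mod 13).
  i = 2 (α = 5): (5−2)(5−3)(5−12)(5−9) = 3·2·(−7)·(−4) = 168 ≡ 12, so v_2 = 12^{−1} = 12 (mod 13).
  i = 3 (α = 3): (3−2)(3−5)(3−12)(3−9) = 1·(−2)·(−9)·(−6) = −108 ≡ 9, so v_3 = 9^{−1} = 3 (mod 13).
  i = 4 (α = 12): (12−2)(12−5)(12−3)(12−9) = 10·7·9·3 = 1890 ≡ 5, so v_4 = 5^{−1} = 8 (mod 13).
  i = 5 (α = 9): (9−2)(9−5)(9−3)(9−12) = 7·4·6·(−3) = −504 ≡ 3, so v_5 = 3^{−1} = 9 (mod 13).
  v = [7, 12, 3, 8, 9].
Step 2: syndromes of r = [12, 10, 7, 2, 3] (all sums mod 13).
  S_0 = Σ v_i r_i = 7·12 + 12·10 + 3·7 + 8·2 + 9·3 = 268 ≡ 8.
  S_1 = Σ v_i α_i r_i = 7·2·12 + 12·5·10 + 3·3·7 + 8·12·2 + 9·9·3 = 1266 ≡ 5.
  α_i^2 mod 13 = [4, 12, 9, 1, 3].
  S_2 = Σ v_i α_i^2 r_i = 7·4·12 + 12·12·10 + 3·9·7 + 8·1·2 + 9·3·3 = 2062 ≡ 8.
  S = (8, 5, 8) ≠ 0, so r is not a codeword (an error is present).
Step 3: locate the error. For a single error e at position i, S_ℓ = v_i·e·α_i^ℓ, so α_err = S_1/S_0.
  S_0^{−1} = 8^{−1} = 5 (mod 13), so α_err = 5·5 = 25 ≡ 12 = α_4. Error position i = 4.
  Consistency check: S_2/S_1 = 8·8 = 64 ≡ 12 = α_err ✓ (single-error assumption holds).
Step 4: error magnitude e = S_0/v_4 = S_0·∏_{j≠4}(α_4 − α_j) = 8·5 = 40 ≡ 1 (mod 13).
Step 5: correct position 4: c_4 = r_4 − e = 2 − 1 ≡ 1 (mod 13). Hence c = [12, 10, 7, 1, 3].
  Check: interpolating c through the α_i gives m(x) = 9 + 8·x (degree < 2) with m(α_i) = c_i for every i, so c is indeed a codeword.
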